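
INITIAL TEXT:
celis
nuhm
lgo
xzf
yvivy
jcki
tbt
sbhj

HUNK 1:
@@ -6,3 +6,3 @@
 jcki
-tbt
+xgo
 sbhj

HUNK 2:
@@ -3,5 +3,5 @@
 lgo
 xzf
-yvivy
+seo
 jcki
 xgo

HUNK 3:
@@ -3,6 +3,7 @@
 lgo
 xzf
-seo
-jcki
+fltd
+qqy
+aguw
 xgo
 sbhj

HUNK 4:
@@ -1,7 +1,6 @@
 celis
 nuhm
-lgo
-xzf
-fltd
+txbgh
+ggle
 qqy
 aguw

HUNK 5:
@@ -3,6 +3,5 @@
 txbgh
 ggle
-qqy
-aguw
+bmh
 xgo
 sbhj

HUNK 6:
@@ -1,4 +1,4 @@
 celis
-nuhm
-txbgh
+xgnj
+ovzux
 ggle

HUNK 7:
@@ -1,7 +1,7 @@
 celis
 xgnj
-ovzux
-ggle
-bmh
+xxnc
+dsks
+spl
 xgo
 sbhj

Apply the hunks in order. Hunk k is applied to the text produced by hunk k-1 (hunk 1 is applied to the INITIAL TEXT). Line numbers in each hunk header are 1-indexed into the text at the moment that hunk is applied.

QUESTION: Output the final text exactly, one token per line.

Hunk 1: at line 6 remove [tbt] add [xgo] -> 8 lines: celis nuhm lgo xzf yvivy jcki xgo sbhj
Hunk 2: at line 3 remove [yvivy] add [seo] -> 8 lines: celis nuhm lgo xzf seo jcki xgo sbhj
Hunk 3: at line 3 remove [seo,jcki] add [fltd,qqy,aguw] -> 9 lines: celis nuhm lgo xzf fltd qqy aguw xgo sbhj
Hunk 4: at line 1 remove [lgo,xzf,fltd] add [txbgh,ggle] -> 8 lines: celis nuhm txbgh ggle qqy aguw xgo sbhj
Hunk 5: at line 3 remove [qqy,aguw] add [bmh] -> 7 lines: celis nuhm txbgh ggle bmh xgo sbhj
Hunk 6: at line 1 remove [nuhm,txbgh] add [xgnj,ovzux] -> 7 lines: celis xgnj ovzux ggle bmh xgo sbhj
Hunk 7: at line 1 remove [ovzux,ggle,bmh] add [xxnc,dsks,spl] -> 7 lines: celis xgnj xxnc dsks spl xgo sbhj

Answer: celis
xgnj
xxnc
dsks
spl
xgo
sbhj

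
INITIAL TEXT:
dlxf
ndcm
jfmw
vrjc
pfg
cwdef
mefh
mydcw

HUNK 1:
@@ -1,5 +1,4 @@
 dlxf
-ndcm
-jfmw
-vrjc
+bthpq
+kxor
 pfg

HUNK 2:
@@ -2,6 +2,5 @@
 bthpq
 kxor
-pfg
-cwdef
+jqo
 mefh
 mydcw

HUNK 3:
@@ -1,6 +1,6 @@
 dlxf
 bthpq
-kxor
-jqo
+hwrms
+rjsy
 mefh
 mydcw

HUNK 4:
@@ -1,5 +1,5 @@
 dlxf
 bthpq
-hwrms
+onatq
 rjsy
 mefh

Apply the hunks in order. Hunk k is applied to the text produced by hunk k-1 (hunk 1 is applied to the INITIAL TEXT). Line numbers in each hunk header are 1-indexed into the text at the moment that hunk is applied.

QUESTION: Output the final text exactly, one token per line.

Answer: dlxf
bthpq
onatq
rjsy
mefh
mydcw

Derivation:
Hunk 1: at line 1 remove [ndcm,jfmw,vrjc] add [bthpq,kxor] -> 7 lines: dlxf bthpq kxor pfg cwdef mefh mydcw
Hunk 2: at line 2 remove [pfg,cwdef] add [jqo] -> 6 lines: dlxf bthpq kxor jqo mefh mydcw
Hunk 3: at line 1 remove [kxor,jqo] add [hwrms,rjsy] -> 6 lines: dlxf bthpq hwrms rjsy mefh mydcw
Hunk 4: at line 1 remove [hwrms] add [onatq] -> 6 lines: dlxf bthpq onatq rjsy mefh mydcw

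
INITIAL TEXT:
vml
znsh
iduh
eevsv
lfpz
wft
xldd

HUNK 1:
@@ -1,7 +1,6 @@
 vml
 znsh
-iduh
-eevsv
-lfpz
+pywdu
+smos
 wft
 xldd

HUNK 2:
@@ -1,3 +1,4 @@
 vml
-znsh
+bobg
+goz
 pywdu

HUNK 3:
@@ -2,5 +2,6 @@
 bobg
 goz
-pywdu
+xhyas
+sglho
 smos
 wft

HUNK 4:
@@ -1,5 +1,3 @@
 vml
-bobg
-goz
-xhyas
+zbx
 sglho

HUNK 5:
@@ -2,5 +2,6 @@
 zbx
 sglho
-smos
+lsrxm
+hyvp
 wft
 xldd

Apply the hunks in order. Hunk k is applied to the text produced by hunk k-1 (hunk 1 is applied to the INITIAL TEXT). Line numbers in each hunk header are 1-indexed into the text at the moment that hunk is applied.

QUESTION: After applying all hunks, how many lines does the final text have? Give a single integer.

Answer: 7

Derivation:
Hunk 1: at line 1 remove [iduh,eevsv,lfpz] add [pywdu,smos] -> 6 lines: vml znsh pywdu smos wft xldd
Hunk 2: at line 1 remove [znsh] add [bobg,goz] -> 7 lines: vml bobg goz pywdu smos wft xldd
Hunk 3: at line 2 remove [pywdu] add [xhyas,sglho] -> 8 lines: vml bobg goz xhyas sglho smos wft xldd
Hunk 4: at line 1 remove [bobg,goz,xhyas] add [zbx] -> 6 lines: vml zbx sglho smos wft xldd
Hunk 5: at line 2 remove [smos] add [lsrxm,hyvp] -> 7 lines: vml zbx sglho lsrxm hyvp wft xldd
Final line count: 7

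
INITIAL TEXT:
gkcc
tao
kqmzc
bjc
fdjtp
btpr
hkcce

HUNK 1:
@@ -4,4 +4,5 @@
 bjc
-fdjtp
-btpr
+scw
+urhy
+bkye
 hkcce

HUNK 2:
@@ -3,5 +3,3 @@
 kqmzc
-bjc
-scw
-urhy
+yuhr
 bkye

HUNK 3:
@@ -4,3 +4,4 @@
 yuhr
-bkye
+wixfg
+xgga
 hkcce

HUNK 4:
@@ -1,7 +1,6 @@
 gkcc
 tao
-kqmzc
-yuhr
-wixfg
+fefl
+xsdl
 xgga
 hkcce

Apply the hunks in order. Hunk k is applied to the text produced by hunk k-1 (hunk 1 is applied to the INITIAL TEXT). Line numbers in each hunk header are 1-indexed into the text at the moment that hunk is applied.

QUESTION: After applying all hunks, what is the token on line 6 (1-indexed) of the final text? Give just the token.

Hunk 1: at line 4 remove [fdjtp,btpr] add [scw,urhy,bkye] -> 8 lines: gkcc tao kqmzc bjc scw urhy bkye hkcce
Hunk 2: at line 3 remove [bjc,scw,urhy] add [yuhr] -> 6 lines: gkcc tao kqmzc yuhr bkye hkcce
Hunk 3: at line 4 remove [bkye] add [wixfg,xgga] -> 7 lines: gkcc tao kqmzc yuhr wixfg xgga hkcce
Hunk 4: at line 1 remove [kqmzc,yuhr,wixfg] add [fefl,xsdl] -> 6 lines: gkcc tao fefl xsdl xgga hkcce
Final line 6: hkcce

Answer: hkcce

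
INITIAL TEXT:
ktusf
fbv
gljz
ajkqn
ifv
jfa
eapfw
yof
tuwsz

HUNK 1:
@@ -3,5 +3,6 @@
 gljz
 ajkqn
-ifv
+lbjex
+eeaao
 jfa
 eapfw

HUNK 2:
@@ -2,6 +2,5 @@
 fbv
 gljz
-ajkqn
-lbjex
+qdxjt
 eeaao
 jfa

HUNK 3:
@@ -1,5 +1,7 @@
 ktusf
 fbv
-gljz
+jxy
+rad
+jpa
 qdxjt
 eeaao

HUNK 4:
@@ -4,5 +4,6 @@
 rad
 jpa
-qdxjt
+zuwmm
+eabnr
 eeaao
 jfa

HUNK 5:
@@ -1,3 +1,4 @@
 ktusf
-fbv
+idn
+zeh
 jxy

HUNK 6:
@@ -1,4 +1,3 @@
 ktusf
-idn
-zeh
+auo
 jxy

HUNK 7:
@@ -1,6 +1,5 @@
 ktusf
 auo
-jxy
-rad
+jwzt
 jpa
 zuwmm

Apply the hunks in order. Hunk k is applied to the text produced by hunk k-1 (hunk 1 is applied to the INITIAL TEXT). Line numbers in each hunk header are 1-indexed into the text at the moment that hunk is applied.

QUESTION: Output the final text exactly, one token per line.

Answer: ktusf
auo
jwzt
jpa
zuwmm
eabnr
eeaao
jfa
eapfw
yof
tuwsz

Derivation:
Hunk 1: at line 3 remove [ifv] add [lbjex,eeaao] -> 10 lines: ktusf fbv gljz ajkqn lbjex eeaao jfa eapfw yof tuwsz
Hunk 2: at line 2 remove [ajkqn,lbjex] add [qdxjt] -> 9 lines: ktusf fbv gljz qdxjt eeaao jfa eapfw yof tuwsz
Hunk 3: at line 1 remove [gljz] add [jxy,rad,jpa] -> 11 lines: ktusf fbv jxy rad jpa qdxjt eeaao jfa eapfw yof tuwsz
Hunk 4: at line 4 remove [qdxjt] add [zuwmm,eabnr] -> 12 lines: ktusf fbv jxy rad jpa zuwmm eabnr eeaao jfa eapfw yof tuwsz
Hunk 5: at line 1 remove [fbv] add [idn,zeh] -> 13 lines: ktusf idn zeh jxy rad jpa zuwmm eabnr eeaao jfa eapfw yof tuwsz
Hunk 6: at line 1 remove [idn,zeh] add [auo] -> 12 lines: ktusf auo jxy rad jpa zuwmm eabnr eeaao jfa eapfw yof tuwsz
Hunk 7: at line 1 remove [jxy,rad] add [jwzt] -> 11 lines: ktusf auo jwzt jpa zuwmm eabnr eeaao jfa eapfw yof tuwsz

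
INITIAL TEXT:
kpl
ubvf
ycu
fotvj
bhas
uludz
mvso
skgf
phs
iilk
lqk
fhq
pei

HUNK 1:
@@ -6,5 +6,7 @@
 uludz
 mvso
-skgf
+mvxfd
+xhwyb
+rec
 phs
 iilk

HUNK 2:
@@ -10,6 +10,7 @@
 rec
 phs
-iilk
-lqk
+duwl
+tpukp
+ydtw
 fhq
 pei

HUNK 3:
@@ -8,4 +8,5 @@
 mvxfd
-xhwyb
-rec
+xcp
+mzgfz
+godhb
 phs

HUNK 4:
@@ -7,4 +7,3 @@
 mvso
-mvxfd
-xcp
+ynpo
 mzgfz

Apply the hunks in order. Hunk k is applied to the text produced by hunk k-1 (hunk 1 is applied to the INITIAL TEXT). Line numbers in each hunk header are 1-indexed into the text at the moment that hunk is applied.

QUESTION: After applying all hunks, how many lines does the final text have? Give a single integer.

Hunk 1: at line 6 remove [skgf] add [mvxfd,xhwyb,rec] -> 15 lines: kpl ubvf ycu fotvj bhas uludz mvso mvxfd xhwyb rec phs iilk lqk fhq pei
Hunk 2: at line 10 remove [iilk,lqk] add [duwl,tpukp,ydtw] -> 16 lines: kpl ubvf ycu fotvj bhas uludz mvso mvxfd xhwyb rec phs duwl tpukp ydtw fhq pei
Hunk 3: at line 8 remove [xhwyb,rec] add [xcp,mzgfz,godhb] -> 17 lines: kpl ubvf ycu fotvj bhas uludz mvso mvxfd xcp mzgfz godhb phs duwl tpukp ydtw fhq pei
Hunk 4: at line 7 remove [mvxfd,xcp] add [ynpo] -> 16 lines: kpl ubvf ycu fotvj bhas uludz mvso ynpo mzgfz godhb phs duwl tpukp ydtw fhq pei
Final line count: 16

Answer: 16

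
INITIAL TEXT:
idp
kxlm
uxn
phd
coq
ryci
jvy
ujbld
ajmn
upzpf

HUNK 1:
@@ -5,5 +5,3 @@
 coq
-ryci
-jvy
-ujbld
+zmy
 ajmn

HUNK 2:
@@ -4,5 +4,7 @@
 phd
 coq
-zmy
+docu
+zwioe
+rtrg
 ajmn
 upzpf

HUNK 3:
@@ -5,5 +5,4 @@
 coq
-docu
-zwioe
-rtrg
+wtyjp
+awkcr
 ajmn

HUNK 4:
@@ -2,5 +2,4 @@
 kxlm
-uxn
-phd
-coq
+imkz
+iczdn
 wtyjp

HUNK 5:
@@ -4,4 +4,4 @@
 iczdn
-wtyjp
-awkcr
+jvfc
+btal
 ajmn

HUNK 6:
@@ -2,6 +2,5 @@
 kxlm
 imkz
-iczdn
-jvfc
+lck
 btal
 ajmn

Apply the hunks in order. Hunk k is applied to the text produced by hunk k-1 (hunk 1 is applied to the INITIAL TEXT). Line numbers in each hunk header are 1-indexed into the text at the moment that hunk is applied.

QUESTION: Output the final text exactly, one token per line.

Hunk 1: at line 5 remove [ryci,jvy,ujbld] add [zmy] -> 8 lines: idp kxlm uxn phd coq zmy ajmn upzpf
Hunk 2: at line 4 remove [zmy] add [docu,zwioe,rtrg] -> 10 lines: idp kxlm uxn phd coq docu zwioe rtrg ajmn upzpf
Hunk 3: at line 5 remove [docu,zwioe,rtrg] add [wtyjp,awkcr] -> 9 lines: idp kxlm uxn phd coq wtyjp awkcr ajmn upzpf
Hunk 4: at line 2 remove [uxn,phd,coq] add [imkz,iczdn] -> 8 lines: idp kxlm imkz iczdn wtyjp awkcr ajmn upzpf
Hunk 5: at line 4 remove [wtyjp,awkcr] add [jvfc,btal] -> 8 lines: idp kxlm imkz iczdn jvfc btal ajmn upzpf
Hunk 6: at line 2 remove [iczdn,jvfc] add [lck] -> 7 lines: idp kxlm imkz lck btal ajmn upzpf

Answer: idp
kxlm
imkz
lck
btal
ajmn
upzpf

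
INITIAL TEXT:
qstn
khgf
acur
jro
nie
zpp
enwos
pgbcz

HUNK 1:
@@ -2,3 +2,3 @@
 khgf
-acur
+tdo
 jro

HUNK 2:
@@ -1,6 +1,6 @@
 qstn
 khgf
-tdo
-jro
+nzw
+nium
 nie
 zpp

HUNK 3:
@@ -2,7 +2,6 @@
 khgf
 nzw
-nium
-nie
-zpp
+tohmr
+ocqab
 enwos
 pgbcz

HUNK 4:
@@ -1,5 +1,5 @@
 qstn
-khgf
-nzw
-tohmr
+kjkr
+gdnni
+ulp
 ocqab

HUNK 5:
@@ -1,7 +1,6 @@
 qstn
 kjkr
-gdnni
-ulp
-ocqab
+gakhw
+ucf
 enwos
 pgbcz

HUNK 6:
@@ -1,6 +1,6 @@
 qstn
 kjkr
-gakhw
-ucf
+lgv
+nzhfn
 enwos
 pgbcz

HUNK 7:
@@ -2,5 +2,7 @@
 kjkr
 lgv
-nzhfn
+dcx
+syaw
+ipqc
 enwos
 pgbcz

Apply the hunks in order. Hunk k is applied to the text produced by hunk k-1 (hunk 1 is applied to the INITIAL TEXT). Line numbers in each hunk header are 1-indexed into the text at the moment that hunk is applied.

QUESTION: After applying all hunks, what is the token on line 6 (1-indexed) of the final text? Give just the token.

Answer: ipqc

Derivation:
Hunk 1: at line 2 remove [acur] add [tdo] -> 8 lines: qstn khgf tdo jro nie zpp enwos pgbcz
Hunk 2: at line 1 remove [tdo,jro] add [nzw,nium] -> 8 lines: qstn khgf nzw nium nie zpp enwos pgbcz
Hunk 3: at line 2 remove [nium,nie,zpp] add [tohmr,ocqab] -> 7 lines: qstn khgf nzw tohmr ocqab enwos pgbcz
Hunk 4: at line 1 remove [khgf,nzw,tohmr] add [kjkr,gdnni,ulp] -> 7 lines: qstn kjkr gdnni ulp ocqab enwos pgbcz
Hunk 5: at line 1 remove [gdnni,ulp,ocqab] add [gakhw,ucf] -> 6 lines: qstn kjkr gakhw ucf enwos pgbcz
Hunk 6: at line 1 remove [gakhw,ucf] add [lgv,nzhfn] -> 6 lines: qstn kjkr lgv nzhfn enwos pgbcz
Hunk 7: at line 2 remove [nzhfn] add [dcx,syaw,ipqc] -> 8 lines: qstn kjkr lgv dcx syaw ipqc enwos pgbcz
Final line 6: ipqc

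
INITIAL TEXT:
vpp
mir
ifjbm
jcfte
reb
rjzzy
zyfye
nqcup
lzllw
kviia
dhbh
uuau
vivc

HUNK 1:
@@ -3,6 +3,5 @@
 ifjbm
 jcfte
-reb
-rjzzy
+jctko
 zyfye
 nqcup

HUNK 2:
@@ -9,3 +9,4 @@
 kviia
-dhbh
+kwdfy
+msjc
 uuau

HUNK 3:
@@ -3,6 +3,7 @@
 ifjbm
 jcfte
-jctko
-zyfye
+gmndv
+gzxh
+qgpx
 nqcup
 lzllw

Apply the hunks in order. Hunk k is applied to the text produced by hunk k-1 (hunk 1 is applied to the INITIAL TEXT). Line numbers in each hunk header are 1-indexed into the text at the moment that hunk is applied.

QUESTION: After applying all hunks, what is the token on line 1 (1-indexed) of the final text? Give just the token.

Hunk 1: at line 3 remove [reb,rjzzy] add [jctko] -> 12 lines: vpp mir ifjbm jcfte jctko zyfye nqcup lzllw kviia dhbh uuau vivc
Hunk 2: at line 9 remove [dhbh] add [kwdfy,msjc] -> 13 lines: vpp mir ifjbm jcfte jctko zyfye nqcup lzllw kviia kwdfy msjc uuau vivc
Hunk 3: at line 3 remove [jctko,zyfye] add [gmndv,gzxh,qgpx] -> 14 lines: vpp mir ifjbm jcfte gmndv gzxh qgpx nqcup lzllw kviia kwdfy msjc uuau vivc
Final line 1: vpp

Answer: vpp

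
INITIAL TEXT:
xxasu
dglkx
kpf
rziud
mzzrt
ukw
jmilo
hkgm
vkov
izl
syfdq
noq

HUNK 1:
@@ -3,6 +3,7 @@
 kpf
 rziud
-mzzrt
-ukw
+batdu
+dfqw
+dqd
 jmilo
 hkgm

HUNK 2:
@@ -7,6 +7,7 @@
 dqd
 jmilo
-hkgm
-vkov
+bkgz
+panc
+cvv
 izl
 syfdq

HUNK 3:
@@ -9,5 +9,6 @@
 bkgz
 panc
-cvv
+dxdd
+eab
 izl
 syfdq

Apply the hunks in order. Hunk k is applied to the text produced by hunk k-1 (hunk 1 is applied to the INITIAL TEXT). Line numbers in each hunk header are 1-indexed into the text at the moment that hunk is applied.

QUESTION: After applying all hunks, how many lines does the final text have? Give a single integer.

Answer: 15

Derivation:
Hunk 1: at line 3 remove [mzzrt,ukw] add [batdu,dfqw,dqd] -> 13 lines: xxasu dglkx kpf rziud batdu dfqw dqd jmilo hkgm vkov izl syfdq noq
Hunk 2: at line 7 remove [hkgm,vkov] add [bkgz,panc,cvv] -> 14 lines: xxasu dglkx kpf rziud batdu dfqw dqd jmilo bkgz panc cvv izl syfdq noq
Hunk 3: at line 9 remove [cvv] add [dxdd,eab] -> 15 lines: xxasu dglkx kpf rziud batdu dfqw dqd jmilo bkgz panc dxdd eab izl syfdq noq
Final line count: 15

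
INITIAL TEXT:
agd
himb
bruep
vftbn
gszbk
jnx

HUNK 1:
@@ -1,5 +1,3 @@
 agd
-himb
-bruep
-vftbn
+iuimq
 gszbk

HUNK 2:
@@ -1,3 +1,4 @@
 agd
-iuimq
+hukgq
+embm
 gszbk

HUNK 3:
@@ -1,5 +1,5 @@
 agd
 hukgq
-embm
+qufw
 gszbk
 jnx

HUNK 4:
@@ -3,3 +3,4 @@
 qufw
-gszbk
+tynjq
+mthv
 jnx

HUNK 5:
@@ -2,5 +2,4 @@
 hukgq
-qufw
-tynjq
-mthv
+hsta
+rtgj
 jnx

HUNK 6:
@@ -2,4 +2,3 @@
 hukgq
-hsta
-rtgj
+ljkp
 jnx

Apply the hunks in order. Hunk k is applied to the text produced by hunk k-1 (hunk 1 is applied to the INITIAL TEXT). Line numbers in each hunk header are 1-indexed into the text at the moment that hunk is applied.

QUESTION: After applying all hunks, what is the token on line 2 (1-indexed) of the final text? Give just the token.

Answer: hukgq

Derivation:
Hunk 1: at line 1 remove [himb,bruep,vftbn] add [iuimq] -> 4 lines: agd iuimq gszbk jnx
Hunk 2: at line 1 remove [iuimq] add [hukgq,embm] -> 5 lines: agd hukgq embm gszbk jnx
Hunk 3: at line 1 remove [embm] add [qufw] -> 5 lines: agd hukgq qufw gszbk jnx
Hunk 4: at line 3 remove [gszbk] add [tynjq,mthv] -> 6 lines: agd hukgq qufw tynjq mthv jnx
Hunk 5: at line 2 remove [qufw,tynjq,mthv] add [hsta,rtgj] -> 5 lines: agd hukgq hsta rtgj jnx
Hunk 6: at line 2 remove [hsta,rtgj] add [ljkp] -> 4 lines: agd hukgq ljkp jnx
Final line 2: hukgq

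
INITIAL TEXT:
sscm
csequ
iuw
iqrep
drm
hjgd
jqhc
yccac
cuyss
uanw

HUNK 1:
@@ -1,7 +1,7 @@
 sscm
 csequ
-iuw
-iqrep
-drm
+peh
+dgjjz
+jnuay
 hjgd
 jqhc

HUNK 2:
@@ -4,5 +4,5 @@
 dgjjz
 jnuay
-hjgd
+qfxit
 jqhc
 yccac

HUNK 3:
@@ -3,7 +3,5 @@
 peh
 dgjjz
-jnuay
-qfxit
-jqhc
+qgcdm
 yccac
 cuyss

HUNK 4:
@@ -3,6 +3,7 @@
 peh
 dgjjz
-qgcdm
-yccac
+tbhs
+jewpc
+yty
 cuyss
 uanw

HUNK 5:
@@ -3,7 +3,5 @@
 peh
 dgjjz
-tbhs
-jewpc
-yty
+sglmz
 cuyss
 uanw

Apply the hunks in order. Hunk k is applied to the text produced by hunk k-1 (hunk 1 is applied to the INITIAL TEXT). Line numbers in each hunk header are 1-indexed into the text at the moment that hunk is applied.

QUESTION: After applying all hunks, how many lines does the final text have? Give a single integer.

Hunk 1: at line 1 remove [iuw,iqrep,drm] add [peh,dgjjz,jnuay] -> 10 lines: sscm csequ peh dgjjz jnuay hjgd jqhc yccac cuyss uanw
Hunk 2: at line 4 remove [hjgd] add [qfxit] -> 10 lines: sscm csequ peh dgjjz jnuay qfxit jqhc yccac cuyss uanw
Hunk 3: at line 3 remove [jnuay,qfxit,jqhc] add [qgcdm] -> 8 lines: sscm csequ peh dgjjz qgcdm yccac cuyss uanw
Hunk 4: at line 3 remove [qgcdm,yccac] add [tbhs,jewpc,yty] -> 9 lines: sscm csequ peh dgjjz tbhs jewpc yty cuyss uanw
Hunk 5: at line 3 remove [tbhs,jewpc,yty] add [sglmz] -> 7 lines: sscm csequ peh dgjjz sglmz cuyss uanw
Final line count: 7

Answer: 7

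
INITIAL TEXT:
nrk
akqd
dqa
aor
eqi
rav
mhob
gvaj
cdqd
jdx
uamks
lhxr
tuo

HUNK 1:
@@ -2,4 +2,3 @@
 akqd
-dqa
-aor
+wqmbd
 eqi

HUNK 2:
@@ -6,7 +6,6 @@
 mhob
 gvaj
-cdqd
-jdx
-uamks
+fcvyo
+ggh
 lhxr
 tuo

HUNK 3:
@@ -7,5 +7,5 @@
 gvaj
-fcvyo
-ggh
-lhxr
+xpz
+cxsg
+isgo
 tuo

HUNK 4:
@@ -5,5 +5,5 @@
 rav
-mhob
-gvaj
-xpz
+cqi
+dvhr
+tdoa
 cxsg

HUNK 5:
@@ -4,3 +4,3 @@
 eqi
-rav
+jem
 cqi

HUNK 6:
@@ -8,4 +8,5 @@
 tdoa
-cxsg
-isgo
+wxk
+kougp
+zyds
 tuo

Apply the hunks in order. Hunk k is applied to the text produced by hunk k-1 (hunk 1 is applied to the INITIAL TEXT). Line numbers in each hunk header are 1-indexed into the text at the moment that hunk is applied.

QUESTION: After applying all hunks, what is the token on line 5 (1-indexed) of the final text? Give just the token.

Hunk 1: at line 2 remove [dqa,aor] add [wqmbd] -> 12 lines: nrk akqd wqmbd eqi rav mhob gvaj cdqd jdx uamks lhxr tuo
Hunk 2: at line 6 remove [cdqd,jdx,uamks] add [fcvyo,ggh] -> 11 lines: nrk akqd wqmbd eqi rav mhob gvaj fcvyo ggh lhxr tuo
Hunk 3: at line 7 remove [fcvyo,ggh,lhxr] add [xpz,cxsg,isgo] -> 11 lines: nrk akqd wqmbd eqi rav mhob gvaj xpz cxsg isgo tuo
Hunk 4: at line 5 remove [mhob,gvaj,xpz] add [cqi,dvhr,tdoa] -> 11 lines: nrk akqd wqmbd eqi rav cqi dvhr tdoa cxsg isgo tuo
Hunk 5: at line 4 remove [rav] add [jem] -> 11 lines: nrk akqd wqmbd eqi jem cqi dvhr tdoa cxsg isgo tuo
Hunk 6: at line 8 remove [cxsg,isgo] add [wxk,kougp,zyds] -> 12 lines: nrk akqd wqmbd eqi jem cqi dvhr tdoa wxk kougp zyds tuo
Final line 5: jem

Answer: jem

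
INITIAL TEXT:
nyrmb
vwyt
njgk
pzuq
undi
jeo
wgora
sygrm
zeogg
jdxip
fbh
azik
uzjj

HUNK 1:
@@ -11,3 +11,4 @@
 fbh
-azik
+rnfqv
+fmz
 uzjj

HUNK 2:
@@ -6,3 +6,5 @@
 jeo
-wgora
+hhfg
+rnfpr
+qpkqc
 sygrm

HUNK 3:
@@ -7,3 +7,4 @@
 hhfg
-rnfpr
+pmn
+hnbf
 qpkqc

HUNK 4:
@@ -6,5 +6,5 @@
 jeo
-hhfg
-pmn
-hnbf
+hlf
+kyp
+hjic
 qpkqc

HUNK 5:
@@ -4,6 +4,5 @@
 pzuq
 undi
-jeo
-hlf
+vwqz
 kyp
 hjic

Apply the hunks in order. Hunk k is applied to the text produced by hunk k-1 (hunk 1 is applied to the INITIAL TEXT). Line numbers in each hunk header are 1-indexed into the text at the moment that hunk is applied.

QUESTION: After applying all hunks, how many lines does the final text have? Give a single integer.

Hunk 1: at line 11 remove [azik] add [rnfqv,fmz] -> 14 lines: nyrmb vwyt njgk pzuq undi jeo wgora sygrm zeogg jdxip fbh rnfqv fmz uzjj
Hunk 2: at line 6 remove [wgora] add [hhfg,rnfpr,qpkqc] -> 16 lines: nyrmb vwyt njgk pzuq undi jeo hhfg rnfpr qpkqc sygrm zeogg jdxip fbh rnfqv fmz uzjj
Hunk 3: at line 7 remove [rnfpr] add [pmn,hnbf] -> 17 lines: nyrmb vwyt njgk pzuq undi jeo hhfg pmn hnbf qpkqc sygrm zeogg jdxip fbh rnfqv fmz uzjj
Hunk 4: at line 6 remove [hhfg,pmn,hnbf] add [hlf,kyp,hjic] -> 17 lines: nyrmb vwyt njgk pzuq undi jeo hlf kyp hjic qpkqc sygrm zeogg jdxip fbh rnfqv fmz uzjj
Hunk 5: at line 4 remove [jeo,hlf] add [vwqz] -> 16 lines: nyrmb vwyt njgk pzuq undi vwqz kyp hjic qpkqc sygrm zeogg jdxip fbh rnfqv fmz uzjj
Final line count: 16

Answer: 16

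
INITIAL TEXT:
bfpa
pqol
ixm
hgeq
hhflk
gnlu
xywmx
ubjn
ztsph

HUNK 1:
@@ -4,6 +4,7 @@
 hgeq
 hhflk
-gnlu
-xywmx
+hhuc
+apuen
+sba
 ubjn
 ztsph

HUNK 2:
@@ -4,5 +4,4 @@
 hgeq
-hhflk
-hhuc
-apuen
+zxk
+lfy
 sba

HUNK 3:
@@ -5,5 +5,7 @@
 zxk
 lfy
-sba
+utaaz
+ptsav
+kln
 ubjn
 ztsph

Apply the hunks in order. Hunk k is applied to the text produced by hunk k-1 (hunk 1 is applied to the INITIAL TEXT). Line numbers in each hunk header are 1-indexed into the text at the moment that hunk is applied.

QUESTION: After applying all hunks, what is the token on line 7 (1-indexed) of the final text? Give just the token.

Hunk 1: at line 4 remove [gnlu,xywmx] add [hhuc,apuen,sba] -> 10 lines: bfpa pqol ixm hgeq hhflk hhuc apuen sba ubjn ztsph
Hunk 2: at line 4 remove [hhflk,hhuc,apuen] add [zxk,lfy] -> 9 lines: bfpa pqol ixm hgeq zxk lfy sba ubjn ztsph
Hunk 3: at line 5 remove [sba] add [utaaz,ptsav,kln] -> 11 lines: bfpa pqol ixm hgeq zxk lfy utaaz ptsav kln ubjn ztsph
Final line 7: utaaz

Answer: utaaz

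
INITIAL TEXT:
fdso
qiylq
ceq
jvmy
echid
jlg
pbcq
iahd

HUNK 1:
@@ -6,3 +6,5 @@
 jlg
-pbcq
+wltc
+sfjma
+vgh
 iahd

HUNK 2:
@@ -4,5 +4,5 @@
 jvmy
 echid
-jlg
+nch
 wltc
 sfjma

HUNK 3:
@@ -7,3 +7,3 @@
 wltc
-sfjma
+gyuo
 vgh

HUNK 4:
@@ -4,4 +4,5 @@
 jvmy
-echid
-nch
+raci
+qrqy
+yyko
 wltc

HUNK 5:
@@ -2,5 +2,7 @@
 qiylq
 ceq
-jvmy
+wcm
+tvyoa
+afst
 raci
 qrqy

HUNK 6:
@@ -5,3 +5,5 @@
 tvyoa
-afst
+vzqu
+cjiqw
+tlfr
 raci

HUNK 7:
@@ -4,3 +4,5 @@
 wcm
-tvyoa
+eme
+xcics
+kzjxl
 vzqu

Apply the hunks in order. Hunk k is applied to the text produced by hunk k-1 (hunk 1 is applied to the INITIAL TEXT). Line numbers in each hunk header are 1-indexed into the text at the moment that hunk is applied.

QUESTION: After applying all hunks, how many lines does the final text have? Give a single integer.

Answer: 17

Derivation:
Hunk 1: at line 6 remove [pbcq] add [wltc,sfjma,vgh] -> 10 lines: fdso qiylq ceq jvmy echid jlg wltc sfjma vgh iahd
Hunk 2: at line 4 remove [jlg] add [nch] -> 10 lines: fdso qiylq ceq jvmy echid nch wltc sfjma vgh iahd
Hunk 3: at line 7 remove [sfjma] add [gyuo] -> 10 lines: fdso qiylq ceq jvmy echid nch wltc gyuo vgh iahd
Hunk 4: at line 4 remove [echid,nch] add [raci,qrqy,yyko] -> 11 lines: fdso qiylq ceq jvmy raci qrqy yyko wltc gyuo vgh iahd
Hunk 5: at line 2 remove [jvmy] add [wcm,tvyoa,afst] -> 13 lines: fdso qiylq ceq wcm tvyoa afst raci qrqy yyko wltc gyuo vgh iahd
Hunk 6: at line 5 remove [afst] add [vzqu,cjiqw,tlfr] -> 15 lines: fdso qiylq ceq wcm tvyoa vzqu cjiqw tlfr raci qrqy yyko wltc gyuo vgh iahd
Hunk 7: at line 4 remove [tvyoa] add [eme,xcics,kzjxl] -> 17 lines: fdso qiylq ceq wcm eme xcics kzjxl vzqu cjiqw tlfr raci qrqy yyko wltc gyuo vgh iahd
Final line count: 17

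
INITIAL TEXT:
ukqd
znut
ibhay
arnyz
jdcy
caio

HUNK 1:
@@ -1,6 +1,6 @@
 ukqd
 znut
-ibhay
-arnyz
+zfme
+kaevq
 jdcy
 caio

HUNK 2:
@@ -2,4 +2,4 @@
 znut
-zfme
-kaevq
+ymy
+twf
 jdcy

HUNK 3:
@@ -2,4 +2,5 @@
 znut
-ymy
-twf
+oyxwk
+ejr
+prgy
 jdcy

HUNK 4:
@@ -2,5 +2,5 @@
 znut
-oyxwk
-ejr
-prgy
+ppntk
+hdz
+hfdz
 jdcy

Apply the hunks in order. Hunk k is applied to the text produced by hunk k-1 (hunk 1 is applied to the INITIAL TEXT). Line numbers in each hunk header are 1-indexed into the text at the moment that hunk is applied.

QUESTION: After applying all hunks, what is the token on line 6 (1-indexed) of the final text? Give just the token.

Answer: jdcy

Derivation:
Hunk 1: at line 1 remove [ibhay,arnyz] add [zfme,kaevq] -> 6 lines: ukqd znut zfme kaevq jdcy caio
Hunk 2: at line 2 remove [zfme,kaevq] add [ymy,twf] -> 6 lines: ukqd znut ymy twf jdcy caio
Hunk 3: at line 2 remove [ymy,twf] add [oyxwk,ejr,prgy] -> 7 lines: ukqd znut oyxwk ejr prgy jdcy caio
Hunk 4: at line 2 remove [oyxwk,ejr,prgy] add [ppntk,hdz,hfdz] -> 7 lines: ukqd znut ppntk hdz hfdz jdcy caio
Final line 6: jdcy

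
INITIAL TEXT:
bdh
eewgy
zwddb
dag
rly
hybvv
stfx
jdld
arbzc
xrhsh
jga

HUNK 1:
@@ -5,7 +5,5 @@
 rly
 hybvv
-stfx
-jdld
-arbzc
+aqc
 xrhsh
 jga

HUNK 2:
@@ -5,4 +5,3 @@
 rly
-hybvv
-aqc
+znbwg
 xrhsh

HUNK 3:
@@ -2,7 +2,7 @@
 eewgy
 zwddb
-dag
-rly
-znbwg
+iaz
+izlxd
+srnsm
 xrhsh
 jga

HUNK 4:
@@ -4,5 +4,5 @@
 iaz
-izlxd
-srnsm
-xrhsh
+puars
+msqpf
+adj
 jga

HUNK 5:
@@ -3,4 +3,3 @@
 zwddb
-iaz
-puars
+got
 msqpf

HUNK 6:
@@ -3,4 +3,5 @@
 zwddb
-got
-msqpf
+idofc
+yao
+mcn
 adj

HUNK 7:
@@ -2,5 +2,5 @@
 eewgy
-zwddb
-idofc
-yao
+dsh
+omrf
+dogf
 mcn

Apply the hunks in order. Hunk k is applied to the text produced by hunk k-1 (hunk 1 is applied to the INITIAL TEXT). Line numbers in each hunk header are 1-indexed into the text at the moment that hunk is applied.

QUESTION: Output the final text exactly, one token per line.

Hunk 1: at line 5 remove [stfx,jdld,arbzc] add [aqc] -> 9 lines: bdh eewgy zwddb dag rly hybvv aqc xrhsh jga
Hunk 2: at line 5 remove [hybvv,aqc] add [znbwg] -> 8 lines: bdh eewgy zwddb dag rly znbwg xrhsh jga
Hunk 3: at line 2 remove [dag,rly,znbwg] add [iaz,izlxd,srnsm] -> 8 lines: bdh eewgy zwddb iaz izlxd srnsm xrhsh jga
Hunk 4: at line 4 remove [izlxd,srnsm,xrhsh] add [puars,msqpf,adj] -> 8 lines: bdh eewgy zwddb iaz puars msqpf adj jga
Hunk 5: at line 3 remove [iaz,puars] add [got] -> 7 lines: bdh eewgy zwddb got msqpf adj jga
Hunk 6: at line 3 remove [got,msqpf] add [idofc,yao,mcn] -> 8 lines: bdh eewgy zwddb idofc yao mcn adj jga
Hunk 7: at line 2 remove [zwddb,idofc,yao] add [dsh,omrf,dogf] -> 8 lines: bdh eewgy dsh omrf dogf mcn adj jga

Answer: bdh
eewgy
dsh
omrf
dogf
mcn
adj
jga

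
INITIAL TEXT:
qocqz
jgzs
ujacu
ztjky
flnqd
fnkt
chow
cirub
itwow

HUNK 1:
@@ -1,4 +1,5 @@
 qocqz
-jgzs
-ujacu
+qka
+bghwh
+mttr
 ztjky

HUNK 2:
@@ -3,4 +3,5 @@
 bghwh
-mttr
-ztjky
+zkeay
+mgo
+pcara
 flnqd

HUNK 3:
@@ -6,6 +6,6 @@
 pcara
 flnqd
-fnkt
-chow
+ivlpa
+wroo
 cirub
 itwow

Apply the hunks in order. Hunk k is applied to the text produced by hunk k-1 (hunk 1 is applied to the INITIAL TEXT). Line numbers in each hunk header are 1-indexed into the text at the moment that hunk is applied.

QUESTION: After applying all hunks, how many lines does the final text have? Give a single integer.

Hunk 1: at line 1 remove [jgzs,ujacu] add [qka,bghwh,mttr] -> 10 lines: qocqz qka bghwh mttr ztjky flnqd fnkt chow cirub itwow
Hunk 2: at line 3 remove [mttr,ztjky] add [zkeay,mgo,pcara] -> 11 lines: qocqz qka bghwh zkeay mgo pcara flnqd fnkt chow cirub itwow
Hunk 3: at line 6 remove [fnkt,chow] add [ivlpa,wroo] -> 11 lines: qocqz qka bghwh zkeay mgo pcara flnqd ivlpa wroo cirub itwow
Final line count: 11

Answer: 11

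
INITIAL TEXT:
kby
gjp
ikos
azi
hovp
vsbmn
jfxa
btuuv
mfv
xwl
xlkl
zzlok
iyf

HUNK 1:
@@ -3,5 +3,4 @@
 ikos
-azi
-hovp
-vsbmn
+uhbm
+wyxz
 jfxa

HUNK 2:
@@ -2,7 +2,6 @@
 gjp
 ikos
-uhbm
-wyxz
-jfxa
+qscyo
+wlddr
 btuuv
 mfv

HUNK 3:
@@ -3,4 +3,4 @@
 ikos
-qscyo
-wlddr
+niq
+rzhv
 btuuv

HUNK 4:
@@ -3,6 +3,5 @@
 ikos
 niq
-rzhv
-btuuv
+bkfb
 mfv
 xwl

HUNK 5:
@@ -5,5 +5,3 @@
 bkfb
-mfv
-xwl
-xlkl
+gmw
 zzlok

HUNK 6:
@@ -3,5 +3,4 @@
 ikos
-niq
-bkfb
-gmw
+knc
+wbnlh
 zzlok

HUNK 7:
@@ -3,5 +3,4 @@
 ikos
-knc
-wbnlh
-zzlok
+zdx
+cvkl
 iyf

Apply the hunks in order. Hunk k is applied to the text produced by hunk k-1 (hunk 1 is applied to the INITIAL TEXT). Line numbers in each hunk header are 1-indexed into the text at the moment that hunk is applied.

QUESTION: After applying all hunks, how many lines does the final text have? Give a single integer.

Answer: 6

Derivation:
Hunk 1: at line 3 remove [azi,hovp,vsbmn] add [uhbm,wyxz] -> 12 lines: kby gjp ikos uhbm wyxz jfxa btuuv mfv xwl xlkl zzlok iyf
Hunk 2: at line 2 remove [uhbm,wyxz,jfxa] add [qscyo,wlddr] -> 11 lines: kby gjp ikos qscyo wlddr btuuv mfv xwl xlkl zzlok iyf
Hunk 3: at line 3 remove [qscyo,wlddr] add [niq,rzhv] -> 11 lines: kby gjp ikos niq rzhv btuuv mfv xwl xlkl zzlok iyf
Hunk 4: at line 3 remove [rzhv,btuuv] add [bkfb] -> 10 lines: kby gjp ikos niq bkfb mfv xwl xlkl zzlok iyf
Hunk 5: at line 5 remove [mfv,xwl,xlkl] add [gmw] -> 8 lines: kby gjp ikos niq bkfb gmw zzlok iyf
Hunk 6: at line 3 remove [niq,bkfb,gmw] add [knc,wbnlh] -> 7 lines: kby gjp ikos knc wbnlh zzlok iyf
Hunk 7: at line 3 remove [knc,wbnlh,zzlok] add [zdx,cvkl] -> 6 lines: kby gjp ikos zdx cvkl iyf
Final line count: 6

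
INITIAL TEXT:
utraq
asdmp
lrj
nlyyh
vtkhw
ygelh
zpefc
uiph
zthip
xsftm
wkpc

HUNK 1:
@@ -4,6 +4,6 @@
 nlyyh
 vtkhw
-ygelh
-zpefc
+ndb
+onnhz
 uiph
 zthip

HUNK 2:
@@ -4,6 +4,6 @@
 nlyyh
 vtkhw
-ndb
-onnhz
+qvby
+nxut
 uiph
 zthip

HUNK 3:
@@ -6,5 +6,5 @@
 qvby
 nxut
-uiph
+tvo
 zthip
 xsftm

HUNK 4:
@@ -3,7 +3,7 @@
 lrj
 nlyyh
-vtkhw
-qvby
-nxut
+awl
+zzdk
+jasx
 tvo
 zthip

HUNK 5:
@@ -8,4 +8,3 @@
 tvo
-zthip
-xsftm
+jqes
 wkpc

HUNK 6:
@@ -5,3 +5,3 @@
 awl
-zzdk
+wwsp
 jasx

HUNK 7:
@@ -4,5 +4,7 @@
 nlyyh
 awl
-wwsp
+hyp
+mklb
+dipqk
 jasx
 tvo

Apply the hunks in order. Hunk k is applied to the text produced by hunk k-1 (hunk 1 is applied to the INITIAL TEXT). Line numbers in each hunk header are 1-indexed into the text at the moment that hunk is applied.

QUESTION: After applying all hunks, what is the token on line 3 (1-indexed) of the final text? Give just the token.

Hunk 1: at line 4 remove [ygelh,zpefc] add [ndb,onnhz] -> 11 lines: utraq asdmp lrj nlyyh vtkhw ndb onnhz uiph zthip xsftm wkpc
Hunk 2: at line 4 remove [ndb,onnhz] add [qvby,nxut] -> 11 lines: utraq asdmp lrj nlyyh vtkhw qvby nxut uiph zthip xsftm wkpc
Hunk 3: at line 6 remove [uiph] add [tvo] -> 11 lines: utraq asdmp lrj nlyyh vtkhw qvby nxut tvo zthip xsftm wkpc
Hunk 4: at line 3 remove [vtkhw,qvby,nxut] add [awl,zzdk,jasx] -> 11 lines: utraq asdmp lrj nlyyh awl zzdk jasx tvo zthip xsftm wkpc
Hunk 5: at line 8 remove [zthip,xsftm] add [jqes] -> 10 lines: utraq asdmp lrj nlyyh awl zzdk jasx tvo jqes wkpc
Hunk 6: at line 5 remove [zzdk] add [wwsp] -> 10 lines: utraq asdmp lrj nlyyh awl wwsp jasx tvo jqes wkpc
Hunk 7: at line 4 remove [wwsp] add [hyp,mklb,dipqk] -> 12 lines: utraq asdmp lrj nlyyh awl hyp mklb dipqk jasx tvo jqes wkpc
Final line 3: lrj

Answer: lrj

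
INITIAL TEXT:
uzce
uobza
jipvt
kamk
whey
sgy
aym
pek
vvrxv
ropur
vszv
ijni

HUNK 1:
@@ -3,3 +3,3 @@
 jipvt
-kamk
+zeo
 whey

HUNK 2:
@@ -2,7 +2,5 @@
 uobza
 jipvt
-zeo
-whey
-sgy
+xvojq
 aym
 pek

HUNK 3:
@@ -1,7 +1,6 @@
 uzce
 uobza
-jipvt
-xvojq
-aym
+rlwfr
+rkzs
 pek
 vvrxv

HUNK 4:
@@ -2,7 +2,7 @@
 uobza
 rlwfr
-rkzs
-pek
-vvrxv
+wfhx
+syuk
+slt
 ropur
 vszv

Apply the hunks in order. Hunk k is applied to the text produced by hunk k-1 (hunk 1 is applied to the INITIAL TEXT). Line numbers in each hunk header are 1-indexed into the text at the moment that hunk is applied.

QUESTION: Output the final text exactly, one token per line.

Hunk 1: at line 3 remove [kamk] add [zeo] -> 12 lines: uzce uobza jipvt zeo whey sgy aym pek vvrxv ropur vszv ijni
Hunk 2: at line 2 remove [zeo,whey,sgy] add [xvojq] -> 10 lines: uzce uobza jipvt xvojq aym pek vvrxv ropur vszv ijni
Hunk 3: at line 1 remove [jipvt,xvojq,aym] add [rlwfr,rkzs] -> 9 lines: uzce uobza rlwfr rkzs pek vvrxv ropur vszv ijni
Hunk 4: at line 2 remove [rkzs,pek,vvrxv] add [wfhx,syuk,slt] -> 9 lines: uzce uobza rlwfr wfhx syuk slt ropur vszv ijni

Answer: uzce
uobza
rlwfr
wfhx
syuk
slt
ropur
vszv
ijni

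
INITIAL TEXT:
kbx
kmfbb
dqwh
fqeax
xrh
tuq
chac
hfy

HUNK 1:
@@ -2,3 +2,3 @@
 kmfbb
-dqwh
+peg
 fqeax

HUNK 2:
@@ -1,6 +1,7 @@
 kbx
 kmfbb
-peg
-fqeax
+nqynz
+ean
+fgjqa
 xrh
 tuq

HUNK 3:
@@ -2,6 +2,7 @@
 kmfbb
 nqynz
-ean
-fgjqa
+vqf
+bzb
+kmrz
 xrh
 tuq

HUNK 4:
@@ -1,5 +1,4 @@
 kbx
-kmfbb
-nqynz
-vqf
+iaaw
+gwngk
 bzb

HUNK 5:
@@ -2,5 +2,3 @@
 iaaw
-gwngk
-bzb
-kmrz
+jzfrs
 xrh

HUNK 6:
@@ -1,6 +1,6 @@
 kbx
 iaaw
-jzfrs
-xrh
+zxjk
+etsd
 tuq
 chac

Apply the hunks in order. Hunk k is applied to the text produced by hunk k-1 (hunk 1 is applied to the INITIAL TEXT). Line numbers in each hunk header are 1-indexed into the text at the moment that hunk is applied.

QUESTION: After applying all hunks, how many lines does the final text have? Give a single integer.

Hunk 1: at line 2 remove [dqwh] add [peg] -> 8 lines: kbx kmfbb peg fqeax xrh tuq chac hfy
Hunk 2: at line 1 remove [peg,fqeax] add [nqynz,ean,fgjqa] -> 9 lines: kbx kmfbb nqynz ean fgjqa xrh tuq chac hfy
Hunk 3: at line 2 remove [ean,fgjqa] add [vqf,bzb,kmrz] -> 10 lines: kbx kmfbb nqynz vqf bzb kmrz xrh tuq chac hfy
Hunk 4: at line 1 remove [kmfbb,nqynz,vqf] add [iaaw,gwngk] -> 9 lines: kbx iaaw gwngk bzb kmrz xrh tuq chac hfy
Hunk 5: at line 2 remove [gwngk,bzb,kmrz] add [jzfrs] -> 7 lines: kbx iaaw jzfrs xrh tuq chac hfy
Hunk 6: at line 1 remove [jzfrs,xrh] add [zxjk,etsd] -> 7 lines: kbx iaaw zxjk etsd tuq chac hfy
Final line count: 7

Answer: 7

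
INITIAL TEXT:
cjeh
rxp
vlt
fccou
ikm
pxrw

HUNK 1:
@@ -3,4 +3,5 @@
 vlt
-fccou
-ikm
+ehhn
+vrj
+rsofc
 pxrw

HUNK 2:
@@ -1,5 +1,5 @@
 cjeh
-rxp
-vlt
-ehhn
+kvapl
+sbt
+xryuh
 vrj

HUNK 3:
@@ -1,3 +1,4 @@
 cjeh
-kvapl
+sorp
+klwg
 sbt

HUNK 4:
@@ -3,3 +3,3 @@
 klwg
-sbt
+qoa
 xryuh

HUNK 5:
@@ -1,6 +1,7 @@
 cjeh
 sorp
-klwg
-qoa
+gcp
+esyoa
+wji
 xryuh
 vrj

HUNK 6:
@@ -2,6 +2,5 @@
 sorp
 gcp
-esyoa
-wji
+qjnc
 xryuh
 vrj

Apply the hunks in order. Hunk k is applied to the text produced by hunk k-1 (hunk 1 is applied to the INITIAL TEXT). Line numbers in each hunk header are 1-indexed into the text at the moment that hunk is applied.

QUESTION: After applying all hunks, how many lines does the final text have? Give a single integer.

Answer: 8

Derivation:
Hunk 1: at line 3 remove [fccou,ikm] add [ehhn,vrj,rsofc] -> 7 lines: cjeh rxp vlt ehhn vrj rsofc pxrw
Hunk 2: at line 1 remove [rxp,vlt,ehhn] add [kvapl,sbt,xryuh] -> 7 lines: cjeh kvapl sbt xryuh vrj rsofc pxrw
Hunk 3: at line 1 remove [kvapl] add [sorp,klwg] -> 8 lines: cjeh sorp klwg sbt xryuh vrj rsofc pxrw
Hunk 4: at line 3 remove [sbt] add [qoa] -> 8 lines: cjeh sorp klwg qoa xryuh vrj rsofc pxrw
Hunk 5: at line 1 remove [klwg,qoa] add [gcp,esyoa,wji] -> 9 lines: cjeh sorp gcp esyoa wji xryuh vrj rsofc pxrw
Hunk 6: at line 2 remove [esyoa,wji] add [qjnc] -> 8 lines: cjeh sorp gcp qjnc xryuh vrj rsofc pxrw
Final line count: 8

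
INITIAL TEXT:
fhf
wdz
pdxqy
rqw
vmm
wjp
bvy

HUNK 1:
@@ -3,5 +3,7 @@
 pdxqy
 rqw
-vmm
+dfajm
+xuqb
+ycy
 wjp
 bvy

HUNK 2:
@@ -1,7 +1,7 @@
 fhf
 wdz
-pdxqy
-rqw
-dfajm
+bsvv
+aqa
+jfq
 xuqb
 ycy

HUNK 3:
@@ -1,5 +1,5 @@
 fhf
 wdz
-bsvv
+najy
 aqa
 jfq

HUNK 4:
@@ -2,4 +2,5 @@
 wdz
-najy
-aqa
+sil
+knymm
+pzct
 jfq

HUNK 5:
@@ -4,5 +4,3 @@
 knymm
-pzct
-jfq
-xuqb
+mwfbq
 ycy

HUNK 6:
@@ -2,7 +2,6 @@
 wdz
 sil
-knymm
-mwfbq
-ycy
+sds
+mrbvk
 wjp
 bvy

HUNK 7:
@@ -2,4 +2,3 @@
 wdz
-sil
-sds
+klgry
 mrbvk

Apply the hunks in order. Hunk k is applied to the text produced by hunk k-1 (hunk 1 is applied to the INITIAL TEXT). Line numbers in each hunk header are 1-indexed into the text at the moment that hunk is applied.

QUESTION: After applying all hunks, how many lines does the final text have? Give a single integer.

Hunk 1: at line 3 remove [vmm] add [dfajm,xuqb,ycy] -> 9 lines: fhf wdz pdxqy rqw dfajm xuqb ycy wjp bvy
Hunk 2: at line 1 remove [pdxqy,rqw,dfajm] add [bsvv,aqa,jfq] -> 9 lines: fhf wdz bsvv aqa jfq xuqb ycy wjp bvy
Hunk 3: at line 1 remove [bsvv] add [najy] -> 9 lines: fhf wdz najy aqa jfq xuqb ycy wjp bvy
Hunk 4: at line 2 remove [najy,aqa] add [sil,knymm,pzct] -> 10 lines: fhf wdz sil knymm pzct jfq xuqb ycy wjp bvy
Hunk 5: at line 4 remove [pzct,jfq,xuqb] add [mwfbq] -> 8 lines: fhf wdz sil knymm mwfbq ycy wjp bvy
Hunk 6: at line 2 remove [knymm,mwfbq,ycy] add [sds,mrbvk] -> 7 lines: fhf wdz sil sds mrbvk wjp bvy
Hunk 7: at line 2 remove [sil,sds] add [klgry] -> 6 lines: fhf wdz klgry mrbvk wjp bvy
Final line count: 6

Answer: 6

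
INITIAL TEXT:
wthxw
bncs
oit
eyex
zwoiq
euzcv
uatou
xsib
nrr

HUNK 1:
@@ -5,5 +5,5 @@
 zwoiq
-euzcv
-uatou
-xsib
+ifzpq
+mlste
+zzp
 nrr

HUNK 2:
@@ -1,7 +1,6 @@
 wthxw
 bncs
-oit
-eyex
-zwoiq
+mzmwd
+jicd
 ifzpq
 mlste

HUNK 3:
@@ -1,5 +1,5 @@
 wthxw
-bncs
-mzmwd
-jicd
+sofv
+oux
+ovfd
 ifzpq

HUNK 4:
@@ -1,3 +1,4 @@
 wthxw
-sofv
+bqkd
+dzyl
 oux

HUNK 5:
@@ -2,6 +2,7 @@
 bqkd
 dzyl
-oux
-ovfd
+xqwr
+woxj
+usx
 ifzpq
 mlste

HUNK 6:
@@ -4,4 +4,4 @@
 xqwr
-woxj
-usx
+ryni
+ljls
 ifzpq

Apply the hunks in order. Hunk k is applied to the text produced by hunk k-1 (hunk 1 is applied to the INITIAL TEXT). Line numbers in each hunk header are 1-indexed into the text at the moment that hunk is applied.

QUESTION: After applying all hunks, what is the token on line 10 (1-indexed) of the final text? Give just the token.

Answer: nrr

Derivation:
Hunk 1: at line 5 remove [euzcv,uatou,xsib] add [ifzpq,mlste,zzp] -> 9 lines: wthxw bncs oit eyex zwoiq ifzpq mlste zzp nrr
Hunk 2: at line 1 remove [oit,eyex,zwoiq] add [mzmwd,jicd] -> 8 lines: wthxw bncs mzmwd jicd ifzpq mlste zzp nrr
Hunk 3: at line 1 remove [bncs,mzmwd,jicd] add [sofv,oux,ovfd] -> 8 lines: wthxw sofv oux ovfd ifzpq mlste zzp nrr
Hunk 4: at line 1 remove [sofv] add [bqkd,dzyl] -> 9 lines: wthxw bqkd dzyl oux ovfd ifzpq mlste zzp nrr
Hunk 5: at line 2 remove [oux,ovfd] add [xqwr,woxj,usx] -> 10 lines: wthxw bqkd dzyl xqwr woxj usx ifzpq mlste zzp nrr
Hunk 6: at line 4 remove [woxj,usx] add [ryni,ljls] -> 10 lines: wthxw bqkd dzyl xqwr ryni ljls ifzpq mlste zzp nrr
Final line 10: nrr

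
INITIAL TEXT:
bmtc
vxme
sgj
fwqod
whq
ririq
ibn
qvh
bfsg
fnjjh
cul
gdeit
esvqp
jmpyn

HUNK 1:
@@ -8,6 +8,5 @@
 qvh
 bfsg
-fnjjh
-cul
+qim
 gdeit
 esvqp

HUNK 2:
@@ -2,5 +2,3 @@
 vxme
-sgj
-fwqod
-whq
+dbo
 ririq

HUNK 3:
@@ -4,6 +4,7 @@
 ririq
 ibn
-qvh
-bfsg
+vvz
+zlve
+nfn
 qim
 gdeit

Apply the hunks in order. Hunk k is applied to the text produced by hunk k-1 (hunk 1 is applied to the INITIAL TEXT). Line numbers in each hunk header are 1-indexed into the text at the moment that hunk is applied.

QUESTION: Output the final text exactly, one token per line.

Hunk 1: at line 8 remove [fnjjh,cul] add [qim] -> 13 lines: bmtc vxme sgj fwqod whq ririq ibn qvh bfsg qim gdeit esvqp jmpyn
Hunk 2: at line 2 remove [sgj,fwqod,whq] add [dbo] -> 11 lines: bmtc vxme dbo ririq ibn qvh bfsg qim gdeit esvqp jmpyn
Hunk 3: at line 4 remove [qvh,bfsg] add [vvz,zlve,nfn] -> 12 lines: bmtc vxme dbo ririq ibn vvz zlve nfn qim gdeit esvqp jmpyn

Answer: bmtc
vxme
dbo
ririq
ibn
vvz
zlve
nfn
qim
gdeit
esvqp
jmpyn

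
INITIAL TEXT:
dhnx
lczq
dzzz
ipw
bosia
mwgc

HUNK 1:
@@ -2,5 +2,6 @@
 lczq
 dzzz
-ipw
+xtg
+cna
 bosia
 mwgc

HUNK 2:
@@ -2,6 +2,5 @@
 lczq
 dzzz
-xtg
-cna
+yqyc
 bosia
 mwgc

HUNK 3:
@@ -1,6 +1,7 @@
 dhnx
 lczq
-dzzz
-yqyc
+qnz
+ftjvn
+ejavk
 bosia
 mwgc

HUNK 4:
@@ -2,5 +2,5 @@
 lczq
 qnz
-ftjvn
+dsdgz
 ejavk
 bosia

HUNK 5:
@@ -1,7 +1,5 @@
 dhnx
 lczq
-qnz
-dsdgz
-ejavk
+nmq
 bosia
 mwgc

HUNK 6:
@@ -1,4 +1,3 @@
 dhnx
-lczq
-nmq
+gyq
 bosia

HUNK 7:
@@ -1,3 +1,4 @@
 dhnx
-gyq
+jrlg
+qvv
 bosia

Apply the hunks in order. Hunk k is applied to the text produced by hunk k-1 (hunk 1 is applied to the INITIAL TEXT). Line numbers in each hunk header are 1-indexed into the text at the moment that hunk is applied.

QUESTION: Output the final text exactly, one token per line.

Hunk 1: at line 2 remove [ipw] add [xtg,cna] -> 7 lines: dhnx lczq dzzz xtg cna bosia mwgc
Hunk 2: at line 2 remove [xtg,cna] add [yqyc] -> 6 lines: dhnx lczq dzzz yqyc bosia mwgc
Hunk 3: at line 1 remove [dzzz,yqyc] add [qnz,ftjvn,ejavk] -> 7 lines: dhnx lczq qnz ftjvn ejavk bosia mwgc
Hunk 4: at line 2 remove [ftjvn] add [dsdgz] -> 7 lines: dhnx lczq qnz dsdgz ejavk bosia mwgc
Hunk 5: at line 1 remove [qnz,dsdgz,ejavk] add [nmq] -> 5 lines: dhnx lczq nmq bosia mwgc
Hunk 6: at line 1 remove [lczq,nmq] add [gyq] -> 4 lines: dhnx gyq bosia mwgc
Hunk 7: at line 1 remove [gyq] add [jrlg,qvv] -> 5 lines: dhnx jrlg qvv bosia mwgc

Answer: dhnx
jrlg
qvv
bosia
mwgc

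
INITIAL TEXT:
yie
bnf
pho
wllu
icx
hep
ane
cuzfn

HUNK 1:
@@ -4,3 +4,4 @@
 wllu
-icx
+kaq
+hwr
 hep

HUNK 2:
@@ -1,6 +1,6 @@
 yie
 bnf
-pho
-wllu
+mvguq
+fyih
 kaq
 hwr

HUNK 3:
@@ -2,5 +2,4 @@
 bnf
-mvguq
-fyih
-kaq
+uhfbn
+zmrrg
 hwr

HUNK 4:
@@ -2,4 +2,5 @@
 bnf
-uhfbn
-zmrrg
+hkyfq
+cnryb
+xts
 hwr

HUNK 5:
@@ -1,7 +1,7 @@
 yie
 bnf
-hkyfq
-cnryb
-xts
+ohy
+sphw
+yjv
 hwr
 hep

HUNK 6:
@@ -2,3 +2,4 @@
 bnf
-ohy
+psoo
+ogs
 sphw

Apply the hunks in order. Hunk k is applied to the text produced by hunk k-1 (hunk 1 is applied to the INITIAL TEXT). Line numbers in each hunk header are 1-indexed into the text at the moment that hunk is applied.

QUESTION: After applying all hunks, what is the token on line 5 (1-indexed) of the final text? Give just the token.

Hunk 1: at line 4 remove [icx] add [kaq,hwr] -> 9 lines: yie bnf pho wllu kaq hwr hep ane cuzfn
Hunk 2: at line 1 remove [pho,wllu] add [mvguq,fyih] -> 9 lines: yie bnf mvguq fyih kaq hwr hep ane cuzfn
Hunk 3: at line 2 remove [mvguq,fyih,kaq] add [uhfbn,zmrrg] -> 8 lines: yie bnf uhfbn zmrrg hwr hep ane cuzfn
Hunk 4: at line 2 remove [uhfbn,zmrrg] add [hkyfq,cnryb,xts] -> 9 lines: yie bnf hkyfq cnryb xts hwr hep ane cuzfn
Hunk 5: at line 1 remove [hkyfq,cnryb,xts] add [ohy,sphw,yjv] -> 9 lines: yie bnf ohy sphw yjv hwr hep ane cuzfn
Hunk 6: at line 2 remove [ohy] add [psoo,ogs] -> 10 lines: yie bnf psoo ogs sphw yjv hwr hep ane cuzfn
Final line 5: sphw

Answer: sphw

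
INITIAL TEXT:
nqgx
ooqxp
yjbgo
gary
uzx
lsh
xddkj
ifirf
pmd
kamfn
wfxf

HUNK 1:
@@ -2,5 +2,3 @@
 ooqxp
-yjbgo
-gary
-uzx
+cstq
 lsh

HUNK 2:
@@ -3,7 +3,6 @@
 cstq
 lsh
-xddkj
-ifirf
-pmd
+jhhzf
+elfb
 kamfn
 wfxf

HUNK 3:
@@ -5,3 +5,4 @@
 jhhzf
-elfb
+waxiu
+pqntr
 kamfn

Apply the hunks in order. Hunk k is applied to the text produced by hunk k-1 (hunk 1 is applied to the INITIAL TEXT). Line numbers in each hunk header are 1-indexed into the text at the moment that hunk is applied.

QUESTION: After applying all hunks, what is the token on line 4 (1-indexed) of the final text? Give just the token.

Answer: lsh

Derivation:
Hunk 1: at line 2 remove [yjbgo,gary,uzx] add [cstq] -> 9 lines: nqgx ooqxp cstq lsh xddkj ifirf pmd kamfn wfxf
Hunk 2: at line 3 remove [xddkj,ifirf,pmd] add [jhhzf,elfb] -> 8 lines: nqgx ooqxp cstq lsh jhhzf elfb kamfn wfxf
Hunk 3: at line 5 remove [elfb] add [waxiu,pqntr] -> 9 lines: nqgx ooqxp cstq lsh jhhzf waxiu pqntr kamfn wfxf
Final line 4: lsh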